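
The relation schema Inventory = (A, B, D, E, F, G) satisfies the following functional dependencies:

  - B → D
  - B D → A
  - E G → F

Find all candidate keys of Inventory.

Attributes B, E, G never appear on any right-hand side, so every candidate key must contain {B, E, G}.
{B, E, G}⁺ = {A, B, D, E, F, G}, which is all of the schema, so {B, E, G} is the only candidate key.

{B, E, G}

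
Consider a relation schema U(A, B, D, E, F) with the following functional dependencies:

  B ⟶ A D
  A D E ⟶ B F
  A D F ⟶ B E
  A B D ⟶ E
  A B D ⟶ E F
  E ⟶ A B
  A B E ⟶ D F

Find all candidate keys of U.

{B}⁺: B→AD adds A, D; ABD→E adds E; ABD→EF adds F → {A, B, D, E, F}.
{E}⁺: E→AB adds A, B; ABE→DF adds D, F → {A, B, D, E, F}.
{A, D, F}⁺: ADF→BE adds B, E → {A, B, D, E, F}. Minimal: {D, F}⁺ = {D, F}; {A, F}⁺ = {A, F}; {A, D}⁺ = {A, D} — none reach the full schema.
Any other superkey contains one of these as a subset, so there are no further candidate keys.

{B}; {E}; {A, D, F}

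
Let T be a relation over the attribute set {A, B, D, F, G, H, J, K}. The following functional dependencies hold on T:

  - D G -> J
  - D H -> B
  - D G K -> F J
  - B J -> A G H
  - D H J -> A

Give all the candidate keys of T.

{B, D, G, K}, {B, D, J, K}, {D, G, H, K}, {D, H, J, K}

Attributes D, K never appear on any right-hand side, so every candidate key must contain {D, K}.
{D, K}⁺ = {D, K}, which is not all of the schema, so we must add further attributes.
{B, D, G, K}⁺: DG→J adds J; DGK→FJ adds F; BJ→AGH adds A, H → {A, B, D, F, G, H, J, K}.
{B, D, J, K}⁺: BJ→AGH adds A, G, H; DGK→FJ adds F → {A, B, D, F, G, H, J, K}.
{D, G, H, K}⁺: DG→J adds J; DH→B adds B; DGK→FJ adds F; BJ→AGH adds A → {A, B, D, F, G, H, J, K}.
{D, H, J, K}⁺: DH→B adds B; BJ→AGH adds A, G; DGK→FJ adds F → {A, B, D, F, G, H, J, K}.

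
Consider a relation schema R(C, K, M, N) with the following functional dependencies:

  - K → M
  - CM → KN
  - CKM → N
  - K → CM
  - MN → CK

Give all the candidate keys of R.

K; CM; MN

{K}⁺: K→M adds M; K→CM adds C; CM→KN adds N → {C, K, M, N}.
{C, M}⁺: CM→KN adds K, N → {C, K, M, N}.
{M, N}⁺: MN→CK adds C, K → {C, K, M, N}.
Any other superkey contains one of these as a subset, so there are no further candidate keys.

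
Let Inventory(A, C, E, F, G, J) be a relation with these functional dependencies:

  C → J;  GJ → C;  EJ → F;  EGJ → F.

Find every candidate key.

(A, C, E, G), (A, E, G, J)

Attributes A, E, G never appear on any right-hand side, so every candidate key must contain {A, E, G}.
{A, E, G}⁺ = {A, E, G}, which is not all of the schema, so we must add further attributes.
{A, C, E, G}⁺: C→J adds J; EJ→F adds F → {A, C, E, F, G, J}. Minimal: {C, E, G}⁺ = {C, E, F, G, J}; {A, E, G}⁺ = {A, E, G}; {A, C, G}⁺ = {A, C, G, J}; … — none reach the full schema.
{A, E, G, J}⁺: GJ→C adds C; EJ→F adds F → {A, C, E, F, G, J}. Minimal: {E, G, J}⁺ = {C, E, F, G, J}; {A, G, J}⁺ = {A, C, G, J}; {A, E, J}⁺ = {A, E, F, J}; … — none reach the full schema.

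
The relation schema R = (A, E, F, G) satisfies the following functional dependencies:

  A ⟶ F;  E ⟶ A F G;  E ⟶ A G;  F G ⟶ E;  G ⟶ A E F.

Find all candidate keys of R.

{E}, {G}

{E}⁺: E→AFG adds A, F, G → {A, E, F, G}.
{G}⁺: G→AEF adds A, E, F → {A, E, F, G}.
Any other superkey contains one of these as a subset, so there are no further candidate keys.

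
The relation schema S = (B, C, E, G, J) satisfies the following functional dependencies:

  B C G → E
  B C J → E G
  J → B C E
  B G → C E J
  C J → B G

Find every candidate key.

{J}⁺: J→BCE adds B, C, E; CJ→BG adds G → {B, C, E, G, J}.
{B, G}⁺: BG→CEJ adds C, E, J → {B, C, E, G, J}. Minimal: {G}⁺ = {G}; {B}⁺ = {B} — none reach the full schema.
Any other superkey contains one of these as a subset, so there are no further candidate keys.

{J}, {B, G}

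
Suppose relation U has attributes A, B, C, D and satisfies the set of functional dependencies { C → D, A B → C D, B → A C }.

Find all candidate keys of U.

B

Attribute B never appears on the right-hand side of any dependency, so B must belong to every candidate key.
{B}⁺ = {A, B, C, D}, which is all of the schema, so {B} is the only candidate key.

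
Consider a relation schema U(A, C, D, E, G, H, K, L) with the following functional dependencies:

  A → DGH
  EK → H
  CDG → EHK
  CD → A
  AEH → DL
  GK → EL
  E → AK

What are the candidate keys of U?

{A, C}, {C, D}, {C, E}, {C, G, K}

Attribute C never appears on the right-hand side of any dependency, so C must belong to every candidate key.
{C}⁺ = {C}, which is not all of the schema, so we must add further attributes.
{A, C}⁺: A→DGH adds D, G, H; CDG→EHK adds E, K; AEH→DL adds L → {A, C, D, E, G, H, K, L}. Minimal: {C}⁺ = {C}; {A}⁺ = {A, D, G, H} — none reach the full schema.
{C, D}⁺: CD→A adds A; A→DGH adds G, H; CDG→EHK adds E, K; AEH→DL adds L → {A, C, D, E, G, H, K, L}. Minimal: {D}⁺ = {D}; {C}⁺ = {C} — none reach the full schema.
{C, E}⁺: E→AK adds A, K; A→DGH adds D, G, H; AEH→DL adds L → {A, C, D, E, G, H, K, L}. Minimal: {E}⁺ = {A, D, E, G, H, K, L}; {C}⁺ = {C} — none reach the full schema.
{C, G, K}⁺: GK→EL adds E, L; E→AK adds A; A→DGH adds D, H → {A, C, D, E, G, H, K, L}. Minimal: {G, K}⁺ = {A, D, E, G, H, K, L}; {C, K}⁺ = {C, K}; {C, G}⁺ = {C, G} — none reach the full schema.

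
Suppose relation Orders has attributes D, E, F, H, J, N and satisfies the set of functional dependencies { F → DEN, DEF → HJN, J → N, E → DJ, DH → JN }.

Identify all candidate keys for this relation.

Attribute F never appears on the right-hand side of any dependency, so F must belong to every candidate key.
{F}⁺ = {D, E, F, H, J, N}, which is all of the schema, so {F} is the only candidate key.

{F}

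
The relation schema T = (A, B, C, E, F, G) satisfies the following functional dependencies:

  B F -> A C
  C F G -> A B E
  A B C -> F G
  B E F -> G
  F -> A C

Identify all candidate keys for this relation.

{B, F}, {F, G}, {A, B, C}

{B, F}⁺: BF→AC adds A, C; ABC→FG adds G; CFG→ABE adds E → {A, B, C, E, F, G}.
{F, G}⁺: F→AC adds A, C; CFG→ABE adds B, E → {A, B, C, E, F, G}.
{A, B, C}⁺: ABC→FG adds F, G; CFG→ABE adds E → {A, B, C, E, F, G}.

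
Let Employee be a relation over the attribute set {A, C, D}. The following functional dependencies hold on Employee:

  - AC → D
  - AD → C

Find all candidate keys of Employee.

AC, AD

{A, C}⁺: AC→D adds D → {A, C, D}.
{A, D}⁺: AD→C adds C → {A, C, D}.
Any other superkey contains one of these as a subset, so there are no further candidate keys.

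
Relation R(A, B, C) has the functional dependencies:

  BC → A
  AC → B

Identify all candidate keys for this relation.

{A, C}⁺: AC→B adds B → {A, B, C}. Minimal: {C}⁺ = {C}; {A}⁺ = {A} — none reach the full schema.
{B, C}⁺: BC→A adds A → {A, B, C}. Minimal: {C}⁺ = {C}; {B}⁺ = {B} — none reach the full schema.
Any other superkey contains one of these as a subset, so there are no further candidate keys.

AC, BC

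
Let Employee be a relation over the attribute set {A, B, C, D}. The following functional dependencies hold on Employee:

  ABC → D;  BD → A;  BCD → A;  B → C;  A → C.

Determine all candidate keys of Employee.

AB; BD

Attribute B never appears on the right-hand side of any dependency, so B must belong to every candidate key.
{B}⁺ = {B, C}, which is not all of the schema, so we must add further attributes.
{A, B}⁺: B→C adds C; ABC→D adds D → {A, B, C, D}.
{B, D}⁺: BD→A adds A; B→C adds C → {A, B, C, D}.
Any other superkey contains one of these as a subset, so there are no further candidate keys.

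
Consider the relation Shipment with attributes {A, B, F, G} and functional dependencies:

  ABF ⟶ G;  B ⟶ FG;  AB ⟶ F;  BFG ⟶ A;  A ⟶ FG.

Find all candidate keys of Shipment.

{B}⁺: B→FG adds F, G; BFG→A adds A → {A, B, F, G}.
No other minimal superkey exists.

(B)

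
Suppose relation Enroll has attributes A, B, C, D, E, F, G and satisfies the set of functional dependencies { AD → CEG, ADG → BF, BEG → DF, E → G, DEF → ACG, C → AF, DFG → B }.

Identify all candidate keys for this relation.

{A, D}⁺: AD→CEG adds C, E, G; ADG→BF adds B, F → {A, B, C, D, E, F, G}.
{B, E}⁺: E→G adds G; BEG→DF adds D, F; DEF→ACG adds A, C → {A, B, C, D, E, F, G}.
{C, D}⁺: C→AF adds A, F; AD→CEG adds E, G; ADG→BF adds B → {A, B, C, D, E, F, G}.
{D, E, F}⁺: E→G adds G; DEF→ACG adds A, C; DFG→B adds B → {A, B, C, D, E, F, G}.

{A, D}; {B, E}; {C, D}; {D, E, F}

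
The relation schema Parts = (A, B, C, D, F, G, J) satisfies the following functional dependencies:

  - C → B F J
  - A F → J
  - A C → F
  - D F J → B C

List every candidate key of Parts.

{A, C, D, G}; {A, D, F, G}

Attributes A, D, G never appear on any right-hand side, so every candidate key must contain {A, D, G}.
{A, D, G}⁺ = {A, D, G}, which is not all of the schema, so we must add further attributes.
{A, C, D, G}⁺: C→BFJ adds B, F, J → {A, B, C, D, F, G, J}. Minimal: {C, D, G}⁺ = {B, C, D, F, G, J}; {A, D, G}⁺ = {A, D, G}; {A, C, G}⁺ = {A, B, C, F, G, J}; … — none reach the full schema.
{A, D, F, G}⁺: AF→J adds J; DFJ→BC adds B, C → {A, B, C, D, F, G, J}. Minimal: {D, F, G}⁺ = {D, F, G}; {A, F, G}⁺ = {A, F, G, J}; {A, D, G}⁺ = {A, D, G}; … — none reach the full schema.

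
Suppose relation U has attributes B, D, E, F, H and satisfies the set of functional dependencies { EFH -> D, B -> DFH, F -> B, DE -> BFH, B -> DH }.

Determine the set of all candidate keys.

BE; DE; EF

Attribute E never appears on the right-hand side of any dependency, so E must belong to every candidate key.
{E}⁺ = {E}, which is not all of the schema, so we must add further attributes.
{B, E}⁺: B→DFH adds D, F, H → {B, D, E, F, H}. Minimal: {E}⁺ = {E}; {B}⁺ = {B, D, F, H} — none reach the full schema.
{D, E}⁺: DE→BFH adds B, F, H → {B, D, E, F, H}. Minimal: {E}⁺ = {E}; {D}⁺ = {D} — none reach the full schema.
{E, F}⁺: F→B adds B; B→DH adds D, H → {B, D, E, F, H}. Minimal: {F}⁺ = {B, D, F, H}; {E}⁺ = {E} — none reach the full schema.
Any other superkey contains one of these as a subset, so there are no further candidate keys.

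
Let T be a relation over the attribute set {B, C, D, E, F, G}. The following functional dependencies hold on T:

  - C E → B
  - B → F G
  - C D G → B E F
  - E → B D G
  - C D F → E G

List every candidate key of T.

{C, E}, {B, C, D}, {C, D, F}, {C, D, G}

Attribute C never appears on the right-hand side of any dependency, so C must belong to every candidate key.
{C}⁺ = {C}, which is not all of the schema, so we must add further attributes.
{C, E}⁺: CE→B adds B; B→FG adds F, G; E→BDG adds D → {B, C, D, E, F, G}.
{B, C, D}⁺: B→FG adds F, G; CDG→BEF adds E → {B, C, D, E, F, G}.
{C, D, F}⁺: CDF→EG adds E, G; CE→B adds B → {B, C, D, E, F, G}.
{C, D, G}⁺: CDG→BEF adds B, E, F → {B, C, D, E, F, G}.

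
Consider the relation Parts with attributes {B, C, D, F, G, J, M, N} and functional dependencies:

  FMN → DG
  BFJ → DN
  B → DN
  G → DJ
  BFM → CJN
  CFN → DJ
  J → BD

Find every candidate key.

{B, F, M}, {F, G, M}, {F, J, M}, {F, M, N}

Attributes F, M never appear on any right-hand side, so every candidate key must contain {F, M}.
{F, M}⁺ = {F, M}, which is not all of the schema, so we must add further attributes.
{B, F, M}⁺: B→DN adds D, N; BFM→CJN adds C, J; FMN→DG adds G → {B, C, D, F, G, J, M, N}.
{F, G, M}⁺: G→DJ adds D, J; J→BD adds B; BFJ→DN adds N; BFM→CJN adds C → {B, C, D, F, G, J, M, N}.
{F, J, M}⁺: J→BD adds B, D; BFJ→DN adds N; BFM→CJN adds C; FMN→DG adds G → {B, C, D, F, G, J, M, N}.
{F, M, N}⁺: FMN→DG adds D, G; G→DJ adds J; J→BD adds B; BFM→CJN adds C → {B, C, D, F, G, J, M, N}.
Any other superkey contains one of these as a subset, so there are no further candidate keys.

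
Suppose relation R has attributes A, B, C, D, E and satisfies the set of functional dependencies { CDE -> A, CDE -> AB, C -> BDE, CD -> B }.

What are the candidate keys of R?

{C}⁺: C→BDE adds B, D, E; CDE→A adds A → {A, B, C, D, E}.

{C}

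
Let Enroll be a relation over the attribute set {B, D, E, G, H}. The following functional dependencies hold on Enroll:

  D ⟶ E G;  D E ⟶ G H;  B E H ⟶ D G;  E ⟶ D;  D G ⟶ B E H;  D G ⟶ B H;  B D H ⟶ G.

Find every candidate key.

(D), (E)

{D}⁺: D→EG adds E, G; DE→GH adds H; DG→BEH adds B → {B, D, E, G, H}.
{E}⁺: E→D adds D; D→EG adds G; DE→GH adds H; DG→BEH adds B → {B, D, E, G, H}.
Any other superkey contains one of these as a subset, so there are no further candidate keys.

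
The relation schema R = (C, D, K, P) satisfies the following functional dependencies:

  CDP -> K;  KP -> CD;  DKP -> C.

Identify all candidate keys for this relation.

Attribute P never appears on the right-hand side of any dependency, so P must belong to every candidate key.
{P}⁺ = {P}, which is not all of the schema, so we must add further attributes.
{K, P}⁺: KP→CD adds C, D → {C, D, K, P}. Minimal: {P}⁺ = {P}; {K}⁺ = {K} — none reach the full schema.
{C, D, P}⁺: CDP→K adds K → {C, D, K, P}. Minimal: {D, P}⁺ = {D, P}; {C, P}⁺ = {C, P}; {C, D}⁺ = {C, D} — none reach the full schema.

{K, P}; {C, D, P}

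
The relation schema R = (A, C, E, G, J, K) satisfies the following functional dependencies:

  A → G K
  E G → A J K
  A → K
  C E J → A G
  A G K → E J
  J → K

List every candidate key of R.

{A, C}⁺: A→GK adds G, K; AGK→EJ adds E, J → {A, C, E, G, J, K}. Minimal: {C}⁺ = {C}; {A}⁺ = {A, E, G, J, K} — none reach the full schema.
{C, E, G}⁺: EG→AJK adds A, J, K → {A, C, E, G, J, K}. Minimal: {E, G}⁺ = {A, E, G, J, K}; {C, G}⁺ = {C, G}; {C, E}⁺ = {C, E} — none reach the full schema.
{C, E, J}⁺: CEJ→AG adds A, G; J→K adds K → {A, C, E, G, J, K}. Minimal: {E, J}⁺ = {E, J, K}; {C, J}⁺ = {C, J, K}; {C, E}⁺ = {C, E} — none reach the full schema.
Any other superkey contains one of these as a subset, so there are no further candidate keys.

(A, C); (C, E, G); (C, E, J)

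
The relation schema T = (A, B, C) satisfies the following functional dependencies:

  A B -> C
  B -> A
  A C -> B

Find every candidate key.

{B}, {A, C}

{B}⁺: B→A adds A; AB→C adds C → {A, B, C}.
{A, C}⁺: AC→B adds B → {A, B, C}.
Any other superkey contains one of these as a subset, so there are no further candidate keys.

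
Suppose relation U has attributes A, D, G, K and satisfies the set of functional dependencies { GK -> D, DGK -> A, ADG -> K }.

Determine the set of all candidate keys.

{G, K}, {A, D, G}

Attribute G never appears on the right-hand side of any dependency, so G must belong to every candidate key.
{G}⁺ = {G}, which is not all of the schema, so we must add further attributes.
{G, K}⁺: GK→D adds D; DGK→A adds A → {A, D, G, K}.
{A, D, G}⁺: ADG→K adds K → {A, D, G, K}.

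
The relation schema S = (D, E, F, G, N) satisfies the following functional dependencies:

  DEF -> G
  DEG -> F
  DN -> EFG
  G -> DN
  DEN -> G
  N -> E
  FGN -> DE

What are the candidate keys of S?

{G}⁺: G→DN adds D, N; N→E adds E; DEG→F adds F → {D, E, F, G, N}.
{D, N}⁺: DN→EFG adds E, F, G → {D, E, F, G, N}.
{D, E, F}⁺: DEF→G adds G; G→DN adds N → {D, E, F, G, N}.
Any other superkey contains one of these as a subset, so there are no further candidate keys.

{G}; {D, N}; {D, E, F}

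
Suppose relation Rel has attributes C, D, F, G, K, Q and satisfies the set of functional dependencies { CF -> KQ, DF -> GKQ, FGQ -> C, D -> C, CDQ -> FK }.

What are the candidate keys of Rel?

{D, F}, {D, Q}

Attribute D never appears on the right-hand side of any dependency, so D must belong to every candidate key.
{D}⁺ = {C, D}, which is not all of the schema, so we must add further attributes.
{D, F}⁺: DF→GKQ adds G, K, Q; FGQ→C adds C → {C, D, F, G, K, Q}. Minimal: {F}⁺ = {F}; {D}⁺ = {C, D} — none reach the full schema.
{D, Q}⁺: D→C adds C; CDQ→FK adds F, K; DF→GKQ adds G → {C, D, F, G, K, Q}. Minimal: {Q}⁺ = {Q}; {D}⁺ = {C, D} — none reach the full schema.
Any other superkey contains one of these as a subset, so there are no further candidate keys.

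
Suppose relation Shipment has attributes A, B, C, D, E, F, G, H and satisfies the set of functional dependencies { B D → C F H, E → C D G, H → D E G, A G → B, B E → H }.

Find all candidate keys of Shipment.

{A, E}, {A, H}, {A, B, D}, {A, D, G}

Attribute A never appears on the right-hand side of any dependency, so A must belong to every candidate key.
{A}⁺ = {A}, which is not all of the schema, so we must add further attributes.
{A, E}⁺: E→CDG adds C, D, G; AG→B adds B; BE→H adds H; BD→CFH adds F → {A, B, C, D, E, F, G, H}.
{A, H}⁺: H→DEG adds D, E, G; AG→B adds B; BD→CFH adds C, F → {A, B, C, D, E, F, G, H}.
{A, B, D}⁺: BD→CFH adds C, F, H; H→DEG adds E, G → {A, B, C, D, E, F, G, H}.
{A, D, G}⁺: AG→B adds B; BD→CFH adds C, F, H; H→DEG adds E → {A, B, C, D, E, F, G, H}.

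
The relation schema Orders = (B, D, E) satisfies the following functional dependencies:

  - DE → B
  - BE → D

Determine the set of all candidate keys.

{B, E}, {D, E}

Attribute E never appears on the right-hand side of any dependency, so E must belong to every candidate key.
{E}⁺ = {E}, which is not all of the schema, so we must add further attributes.
{B, E}⁺: BE→D adds D → {B, D, E}. Minimal: {E}⁺ = {E}; {B}⁺ = {B} — none reach the full schema.
{D, E}⁺: DE→B adds B → {B, D, E}. Minimal: {E}⁺ = {E}; {D}⁺ = {D} — none reach the full schema.
Any other superkey contains one of these as a subset, so there are no further candidate keys.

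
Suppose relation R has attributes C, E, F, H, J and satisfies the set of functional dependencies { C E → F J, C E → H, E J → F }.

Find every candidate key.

{C, E}

Attributes C, E never appear on any right-hand side, so every candidate key must contain {C, E}.
{C, E}⁺ = {C, E, F, H, J}, which is all of the schema, so {C, E} is the only candidate key.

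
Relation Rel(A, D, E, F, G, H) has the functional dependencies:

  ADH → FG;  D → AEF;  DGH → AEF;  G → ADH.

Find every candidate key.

{G}⁺: G→ADH adds A, D, H; ADH→FG adds F; D→AEF adds E → {A, D, E, F, G, H}.
{D, H}⁺: D→AEF adds A, E, F; ADH→FG adds G → {A, D, E, F, G, H}.

{G}, {D, H}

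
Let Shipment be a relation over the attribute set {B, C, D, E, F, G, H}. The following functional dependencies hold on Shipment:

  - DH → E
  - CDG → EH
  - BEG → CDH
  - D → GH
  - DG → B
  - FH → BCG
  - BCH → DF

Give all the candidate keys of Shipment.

D, FH, BCH, BEG

{D}⁺: D→GH adds G, H; DG→B adds B; DH→E adds E; BEG→CDH adds C; BCH→DF adds F → {B, C, D, E, F, G, H}.
{F, H}⁺: FH→BCG adds B, C, G; BCH→DF adds D; DH→E adds E → {B, C, D, E, F, G, H}. Minimal: {H}⁺ = {H}; {F}⁺ = {F} — none reach the full schema.
{B, C, H}⁺: BCH→DF adds D, F; DH→E adds E; D→GH adds G → {B, C, D, E, F, G, H}. Minimal: {C, H}⁺ = {C, H}; {B, H}⁺ = {B, H}; {B, C}⁺ = {B, C} — none reach the full schema.
{B, E, G}⁺: BEG→CDH adds C, D, H; BCH→DF adds F → {B, C, D, E, F, G, H}. Minimal: {E, G}⁺ = {E, G}; {B, G}⁺ = {B, G}; {B, E}⁺ = {B, E} — none reach the full schema.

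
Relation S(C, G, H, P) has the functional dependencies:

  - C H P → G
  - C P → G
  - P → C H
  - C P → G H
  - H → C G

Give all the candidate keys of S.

{P}

Attribute P never appears on the right-hand side of any dependency, so P must belong to every candidate key.
{P}⁺ = {C, G, H, P}, which is all of the schema, so {P} is the only candidate key.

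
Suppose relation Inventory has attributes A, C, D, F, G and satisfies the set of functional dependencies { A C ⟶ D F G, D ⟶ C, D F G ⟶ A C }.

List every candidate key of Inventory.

{A, C}⁺: AC→DFG adds D, F, G → {A, C, D, F, G}.
{A, D}⁺: D→C adds C; AC→DFG adds F, G → {A, C, D, F, G}.
{D, F, G}⁺: D→C adds C; DFG→AC adds A → {A, C, D, F, G}.

AC, AD, DFG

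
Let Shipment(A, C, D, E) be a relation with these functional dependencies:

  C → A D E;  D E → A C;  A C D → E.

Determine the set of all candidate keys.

{C}⁺: C→ADE adds A, D, E → {A, C, D, E}.
{D, E}⁺: DE→AC adds A, C → {A, C, D, E}. Minimal: {E}⁺ = {E}; {D}⁺ = {D} — none reach the full schema.

{C}, {D, E}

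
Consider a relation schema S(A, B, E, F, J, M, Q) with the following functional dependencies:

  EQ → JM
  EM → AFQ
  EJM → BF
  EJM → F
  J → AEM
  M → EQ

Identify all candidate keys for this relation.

{J}; {M}; {E, Q}

{J}⁺: J→AEM adds A, E, M; M→EQ adds Q; EM→AFQ adds F; EJM→BF adds B → {A, B, E, F, J, M, Q}.
{M}⁺: M→EQ adds E, Q; EQ→JM adds J; EM→AFQ adds A, F; EJM→BF adds B → {A, B, E, F, J, M, Q}.
{E, Q}⁺: EQ→JM adds J, M; EM→AFQ adds A, F; EJM→BF adds B → {A, B, E, F, J, M, Q}. Minimal: {Q}⁺ = {Q}; {E}⁺ = {E} — none reach the full schema.
Any other superkey contains one of these as a subset, so there are no further candidate keys.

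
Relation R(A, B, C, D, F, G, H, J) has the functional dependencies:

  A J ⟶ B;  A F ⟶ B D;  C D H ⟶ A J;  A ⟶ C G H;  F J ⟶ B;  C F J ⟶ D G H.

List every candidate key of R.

(A, F), (C, F, J), (C, D, F, H)

Attribute F never appears on the right-hand side of any dependency, so F must belong to every candidate key.
{F}⁺ = {F}, which is not all of the schema, so we must add further attributes.
{A, F}⁺: AF→BD adds B, D; A→CGH adds C, G, H; CDH→AJ adds J → {A, B, C, D, F, G, H, J}.
{C, F, J}⁺: FJ→B adds B; CFJ→DGH adds D, G, H; CDH→AJ adds A → {A, B, C, D, F, G, H, J}.
{C, D, F, H}⁺: CDH→AJ adds A, J; A→CGH adds G; FJ→B adds B → {A, B, C, D, F, G, H, J}.
Any other superkey contains one of these as a subset, so there are no further candidate keys.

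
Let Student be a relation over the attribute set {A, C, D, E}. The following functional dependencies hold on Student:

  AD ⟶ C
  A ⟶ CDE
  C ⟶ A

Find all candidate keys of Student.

{A}, {C}

{A}⁺: A→CDE adds C, D, E → {A, C, D, E}.
{C}⁺: C→A adds A; A→CDE adds D, E → {A, C, D, E}.
Any other superkey contains one of these as a subset, so there are no further candidate keys.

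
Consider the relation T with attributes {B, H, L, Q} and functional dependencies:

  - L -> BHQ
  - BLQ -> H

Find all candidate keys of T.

Attribute L never appears on the right-hand side of any dependency, so L must belong to every candidate key.
{L}⁺ = {B, H, L, Q}, which is all of the schema, so {L} is the only candidate key.

(L)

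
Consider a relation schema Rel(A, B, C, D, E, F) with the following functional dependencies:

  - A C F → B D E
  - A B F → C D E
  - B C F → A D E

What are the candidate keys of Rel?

{A, B, F}, {A, C, F}, {B, C, F}

Attribute F never appears on the right-hand side of any dependency, so F must belong to every candidate key.
{F}⁺ = {F}, which is not all of the schema, so we must add further attributes.
{A, B, F}⁺: ABF→CDE adds C, D, E → {A, B, C, D, E, F}.
{A, C, F}⁺: ACF→BDE adds B, D, E → {A, B, C, D, E, F}.
{B, C, F}⁺: BCF→ADE adds A, D, E → {A, B, C, D, E, F}.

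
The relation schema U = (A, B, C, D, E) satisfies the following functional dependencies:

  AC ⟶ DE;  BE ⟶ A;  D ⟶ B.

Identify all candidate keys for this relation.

Attribute C never appears on the right-hand side of any dependency, so C must belong to every candidate key.
{C}⁺ = {C}, which is not all of the schema, so we must add further attributes.
{A, C}⁺: AC→DE adds D, E; D→B adds B → {A, B, C, D, E}. Minimal: {C}⁺ = {C}; {A}⁺ = {A} — none reach the full schema.
{B, C, E}⁺: BE→A adds A; AC→DE adds D → {A, B, C, D, E}. Minimal: {C, E}⁺ = {C, E}; {B, E}⁺ = {A, B, E}; {B, C}⁺ = {B, C} — none reach the full schema.
{C, D, E}⁺: D→B adds B; BE→A adds A → {A, B, C, D, E}. Minimal: {D, E}⁺ = {A, B, D, E}; {C, E}⁺ = {C, E}; {C, D}⁺ = {B, C, D} — none reach the full schema.
Any other superkey contains one of these as a subset, so there are no further candidate keys.

(A, C); (B, C, E); (C, D, E)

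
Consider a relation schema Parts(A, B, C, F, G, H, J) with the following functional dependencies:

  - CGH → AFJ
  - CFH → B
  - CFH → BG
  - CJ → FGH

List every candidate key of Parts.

{C, J}; {C, F, H}; {C, G, H}

Attribute C never appears on the right-hand side of any dependency, so C must belong to every candidate key.
{C}⁺ = {C}, which is not all of the schema, so we must add further attributes.
{C, J}⁺: CJ→FGH adds F, G, H; CGH→AFJ adds A; CFH→B adds B → {A, B, C, F, G, H, J}. Minimal: {J}⁺ = {J}; {C}⁺ = {C} — none reach the full schema.
{C, F, H}⁺: CFH→B adds B; CFH→BG adds G; CGH→AFJ adds A, J → {A, B, C, F, G, H, J}. Minimal: {F, H}⁺ = {F, H}; {C, H}⁺ = {C, H}; {C, F}⁺ = {C, F} — none reach the full schema.
{C, G, H}⁺: CGH→AFJ adds A, F, J; CFH→B adds B → {A, B, C, F, G, H, J}. Minimal: {G, H}⁺ = {G, H}; {C, H}⁺ = {C, H}; {C, G}⁺ = {C, G} — none reach the full schema.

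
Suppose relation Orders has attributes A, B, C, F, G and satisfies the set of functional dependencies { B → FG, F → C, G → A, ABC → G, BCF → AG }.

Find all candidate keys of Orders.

{B}⁺: B→FG adds F, G; F→C adds C; G→A adds A → {A, B, C, F, G}.
No other minimal superkey exists.

{B}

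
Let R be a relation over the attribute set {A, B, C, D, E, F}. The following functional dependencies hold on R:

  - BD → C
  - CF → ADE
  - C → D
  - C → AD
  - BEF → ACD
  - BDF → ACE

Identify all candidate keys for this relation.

{B, C, F}; {B, D, F}; {B, E, F}

Attributes B, F never appear on any right-hand side, so every candidate key must contain {B, F}.
{B, F}⁺ = {B, F}, which is not all of the schema, so we must add further attributes.
{B, C, F}⁺: CF→ADE adds A, D, E → {A, B, C, D, E, F}. Minimal: {C, F}⁺ = {A, C, D, E, F}; {B, F}⁺ = {B, F}; {B, C}⁺ = {A, B, C, D} — none reach the full schema.
{B, D, F}⁺: BD→C adds C; CF→ADE adds A, E → {A, B, C, D, E, F}. Minimal: {D, F}⁺ = {D, F}; {B, F}⁺ = {B, F}; {B, D}⁺ = {A, B, C, D} — none reach the full schema.
{B, E, F}⁺: BEF→ACD adds A, C, D → {A, B, C, D, E, F}. Minimal: {E, F}⁺ = {E, F}; {B, F}⁺ = {B, F}; {B, E}⁺ = {B, E} — none reach the full schema.
Any other superkey contains one of these as a subset, so there are no further candidate keys.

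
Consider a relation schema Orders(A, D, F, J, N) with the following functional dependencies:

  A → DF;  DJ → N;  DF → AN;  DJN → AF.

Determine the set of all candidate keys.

{A, J}; {D, J}

Attribute J never appears on the right-hand side of any dependency, so J must belong to every candidate key.
{J}⁺ = {J}, which is not all of the schema, so we must add further attributes.
{A, J}⁺: A→DF adds D, F; DJ→N adds N → {A, D, F, J, N}.
{D, J}⁺: DJ→N adds N; DJN→AF adds A, F → {A, D, F, J, N}.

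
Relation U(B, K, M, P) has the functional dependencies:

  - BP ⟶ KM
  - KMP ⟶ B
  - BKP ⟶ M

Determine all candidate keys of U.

(B, P), (K, M, P)

{B, P}⁺: BP→KM adds K, M → {B, K, M, P}. Minimal: {P}⁺ = {P}; {B}⁺ = {B} — none reach the full schema.
{K, M, P}⁺: KMP→B adds B → {B, K, M, P}. Minimal: {M, P}⁺ = {M, P}; {K, P}⁺ = {K, P}; {K, M}⁺ = {K, M} — none reach the full schema.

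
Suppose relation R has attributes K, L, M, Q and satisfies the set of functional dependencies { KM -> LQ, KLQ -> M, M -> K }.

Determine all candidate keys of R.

{M}⁺: M→K adds K; KM→LQ adds L, Q → {K, L, M, Q}.
{K, L, Q}⁺: KLQ→M adds M → {K, L, M, Q}. Minimal: {L, Q}⁺ = {L, Q}; {K, Q}⁺ = {K, Q}; {K, L}⁺ = {K, L} — none reach the full schema.
Any other superkey contains one of these as a subset, so there are no further candidate keys.

{M}, {K, L, Q}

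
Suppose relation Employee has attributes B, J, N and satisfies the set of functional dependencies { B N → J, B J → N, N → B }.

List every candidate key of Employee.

{N}⁺: N→B adds B; BN→J adds J → {B, J, N}.
{B, J}⁺: BJ→N adds N → {B, J, N}. Minimal: {J}⁺ = {J}; {B}⁺ = {B} — none reach the full schema.
Any other superkey contains one of these as a subset, so there are no further candidate keys.

{N}, {B, J}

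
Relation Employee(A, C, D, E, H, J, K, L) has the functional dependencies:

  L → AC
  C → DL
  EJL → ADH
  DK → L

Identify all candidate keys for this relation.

Attributes E, J, K never appear on any right-hand side, so every candidate key must contain {E, J, K}.
{E, J, K}⁺ = {E, J, K}, which is not all of the schema, so we must add further attributes.
{C, E, J, K}⁺: C→DL adds D, L; EJL→ADH adds A, H → {A, C, D, E, H, J, K, L}. Minimal: {E, J, K}⁺ = {E, J, K}; {C, J, K}⁺ = {A, C, D, J, K, L}; {C, E, K}⁺ = {A, C, D, E, K, L}; … — none reach the full schema.
{D, E, J, K}⁺: DK→L adds L; L→AC adds A, C; EJL→ADH adds H → {A, C, D, E, H, J, K, L}. Minimal: {E, J, K}⁺ = {E, J, K}; {D, J, K}⁺ = {A, C, D, J, K, L}; {D, E, K}⁺ = {A, C, D, E, K, L}; … — none reach the full schema.
{E, J, K, L}⁺: L→AC adds A, C; C→DL adds D; EJL→ADH adds H → {A, C, D, E, H, J, K, L}. Minimal: {J, K, L}⁺ = {A, C, D, J, K, L}; {E, K, L}⁺ = {A, C, D, E, K, L}; {E, J, L}⁺ = {A, C, D, E, H, J, L}; … — none reach the full schema.

(C, E, J, K); (D, E, J, K); (E, J, K, L)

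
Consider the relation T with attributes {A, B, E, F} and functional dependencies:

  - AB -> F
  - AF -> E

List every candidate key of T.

{A, B}

{A, B}⁺: AB→F adds F; AF→E adds E → {A, B, E, F}.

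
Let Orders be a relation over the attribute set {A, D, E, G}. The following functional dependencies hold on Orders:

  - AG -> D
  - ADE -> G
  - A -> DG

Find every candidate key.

Attributes A, E never appear on any right-hand side, so every candidate key must contain {A, E}.
{A, E}⁺ = {A, D, E, G}, which is all of the schema, so {A, E} is the only candidate key.

(A, E)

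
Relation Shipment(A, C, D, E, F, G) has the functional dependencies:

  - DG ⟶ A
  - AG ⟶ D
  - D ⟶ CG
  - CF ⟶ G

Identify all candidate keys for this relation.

(D, E, F), (A, C, E, F), (A, E, F, G)

Attributes E, F never appear on any right-hand side, so every candidate key must contain {E, F}.
{E, F}⁺ = {E, F}, which is not all of the schema, so we must add further attributes.
{D, E, F}⁺: D→CG adds C, G; DG→A adds A → {A, C, D, E, F, G}. Minimal: {E, F}⁺ = {E, F}; {D, F}⁺ = {A, C, D, F, G}; {D, E}⁺ = {A, C, D, E, G} — none reach the full schema.
{A, C, E, F}⁺: CF→G adds G; AG→D adds D → {A, C, D, E, F, G}. Minimal: {C, E, F}⁺ = {C, E, F, G}; {A, E, F}⁺ = {A, E, F}; {A, C, F}⁺ = {A, C, D, F, G}; … — none reach the full schema.
{A, E, F, G}⁺: AG→D adds D; D→CG adds C → {A, C, D, E, F, G}. Minimal: {E, F, G}⁺ = {E, F, G}; {A, F, G}⁺ = {A, C, D, F, G}; {A, E, G}⁺ = {A, C, D, E, G}; … — none reach the full schema.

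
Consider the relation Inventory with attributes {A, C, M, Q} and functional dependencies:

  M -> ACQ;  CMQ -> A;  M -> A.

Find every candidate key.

Attribute M never appears on the right-hand side of any dependency, so M must belong to every candidate key.
{M}⁺ = {A, C, M, Q}, which is all of the schema, so {M} is the only candidate key.

(M)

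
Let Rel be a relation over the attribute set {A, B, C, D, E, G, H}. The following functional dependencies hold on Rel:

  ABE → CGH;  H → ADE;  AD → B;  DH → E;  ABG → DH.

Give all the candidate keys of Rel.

{H}, {A, B, E}, {A, B, G}, {A, D, E}, {A, D, G}

{H}⁺: H→ADE adds A, D, E; AD→B adds B; ABE→CGH adds C, G → {A, B, C, D, E, G, H}.
{A, B, E}⁺: ABE→CGH adds C, G, H; H→ADE adds D → {A, B, C, D, E, G, H}. Minimal: {B, E}⁺ = {B, E}; {A, E}⁺ = {A, E}; {A, B}⁺ = {A, B} — none reach the full schema.
{A, B, G}⁺: ABG→DH adds D, H; H→ADE adds E; ABE→CGH adds C → {A, B, C, D, E, G, H}. Minimal: {B, G}⁺ = {B, G}; {A, G}⁺ = {A, G}; {A, B}⁺ = {A, B} — none reach the full schema.
{A, D, E}⁺: AD→B adds B; ABE→CGH adds C, G, H → {A, B, C, D, E, G, H}. Minimal: {D, E}⁺ = {D, E}; {A, E}⁺ = {A, E}; {A, D}⁺ = {A, B, D} — none reach the full schema.
{A, D, G}⁺: AD→B adds B; ABG→DH adds H; H→ADE adds E; ABE→CGH adds C → {A, B, C, D, E, G, H}. Minimal: {D, G}⁺ = {D, G}; {A, G}⁺ = {A, G}; {A, D}⁺ = {A, B, D} — none reach the full schema.
Any other superkey contains one of these as a subset, so there are no further candidate keys.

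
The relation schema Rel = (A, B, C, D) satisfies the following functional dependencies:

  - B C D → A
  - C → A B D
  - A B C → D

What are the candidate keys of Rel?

Attribute C never appears on the right-hand side of any dependency, so C must belong to every candidate key.
{C}⁺ = {A, B, C, D}, which is all of the schema, so {C} is the only candidate key.

{C}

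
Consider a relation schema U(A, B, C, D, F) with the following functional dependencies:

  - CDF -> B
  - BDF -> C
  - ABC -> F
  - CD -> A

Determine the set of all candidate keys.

Attribute D never appears on the right-hand side of any dependency, so D must belong to every candidate key.
{D}⁺ = {D}, which is not all of the schema, so we must add further attributes.
{B, C, D}⁺: CD→A adds A; ABC→F adds F → {A, B, C, D, F}. Minimal: {C, D}⁺ = {A, C, D}; {B, D}⁺ = {B, D}; {B, C}⁺ = {B, C} — none reach the full schema.
{B, D, F}⁺: BDF→C adds C; CD→A adds A → {A, B, C, D, F}. Minimal: {D, F}⁺ = {D, F}; {B, F}⁺ = {B, F}; {B, D}⁺ = {B, D} — none reach the full schema.
{C, D, F}⁺: CDF→B adds B; CD→A adds A → {A, B, C, D, F}. Minimal: {D, F}⁺ = {D, F}; {C, F}⁺ = {C, F}; {C, D}⁺ = {A, C, D} — none reach the full schema.
Any other superkey contains one of these as a subset, so there are no further candidate keys.

BCD, BDF, CDF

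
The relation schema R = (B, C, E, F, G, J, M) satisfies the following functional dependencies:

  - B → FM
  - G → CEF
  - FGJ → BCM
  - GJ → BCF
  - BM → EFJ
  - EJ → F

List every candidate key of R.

{B, G}; {G, J}

Attribute G never appears on the right-hand side of any dependency, so G must belong to every candidate key.
{G}⁺ = {C, E, F, G}, which is not all of the schema, so we must add further attributes.
{B, G}⁺: B→FM adds F, M; G→CEF adds C, E; BM→EFJ adds J → {B, C, E, F, G, J, M}. Minimal: {G}⁺ = {C, E, F, G}; {B}⁺ = {B, E, F, J, M} — none reach the full schema.
{G, J}⁺: G→CEF adds C, E, F; FGJ→BCM adds B, M → {B, C, E, F, G, J, M}. Minimal: {J}⁺ = {J}; {G}⁺ = {C, E, F, G} — none reach the full schema.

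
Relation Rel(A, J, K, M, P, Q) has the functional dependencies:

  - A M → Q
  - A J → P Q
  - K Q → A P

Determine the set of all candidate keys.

{A, J, K, M}⁺: AM→Q adds Q; AJ→PQ adds P → {A, J, K, M, P, Q}. Minimal: {J, K, M}⁺ = {J, K, M}; {A, K, M}⁺ = {A, K, M, P, Q}; {A, J, M}⁺ = {A, J, M, P, Q}; … — none reach the full schema.
{J, K, M, Q}⁺: KQ→AP adds A, P → {A, J, K, M, P, Q}. Minimal: {K, M, Q}⁺ = {A, K, M, P, Q}; {J, M, Q}⁺ = {J, M, Q}; {J, K, Q}⁺ = {A, J, K, P, Q}; … — none reach the full schema.
Any other superkey contains one of these as a subset, so there are no further candidate keys.

(A, J, K, M); (J, K, M, Q)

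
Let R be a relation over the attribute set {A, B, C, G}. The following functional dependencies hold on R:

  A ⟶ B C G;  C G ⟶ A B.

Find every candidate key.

{A}⁺: A→BCG adds B, C, G → {A, B, C, G}.
{C, G}⁺: CG→AB adds A, B → {A, B, C, G}. Minimal: {G}⁺ = {G}; {C}⁺ = {C} — none reach the full schema.
Any other superkey contains one of these as a subset, so there are no further candidate keys.

A; CG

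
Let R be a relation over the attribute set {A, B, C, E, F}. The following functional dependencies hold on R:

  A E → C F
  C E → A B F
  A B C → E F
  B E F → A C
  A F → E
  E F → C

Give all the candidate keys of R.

{A, E}⁺: AE→CF adds C, F; CE→ABF adds B → {A, B, C, E, F}. Minimal: {E}⁺ = {E}; {A}⁺ = {A} — none reach the full schema.
{A, F}⁺: AF→E adds E; EF→C adds C; CE→ABF adds B → {A, B, C, E, F}. Minimal: {F}⁺ = {F}; {A}⁺ = {A} — none reach the full schema.
{C, E}⁺: CE→ABF adds A, B, F → {A, B, C, E, F}. Minimal: {E}⁺ = {E}; {C}⁺ = {C} — none reach the full schema.
{E, F}⁺: EF→C adds C; CE→ABF adds A, B → {A, B, C, E, F}. Minimal: {F}⁺ = {F}; {E}⁺ = {E} — none reach the full schema.
{A, B, C}⁺: ABC→EF adds E, F → {A, B, C, E, F}. Minimal: {B, C}⁺ = {B, C}; {A, C}⁺ = {A, C}; {A, B}⁺ = {A, B} — none reach the full schema.
Any other superkey contains one of these as a subset, so there are no further candidate keys.

(A, E); (A, F); (C, E); (E, F); (A, B, C)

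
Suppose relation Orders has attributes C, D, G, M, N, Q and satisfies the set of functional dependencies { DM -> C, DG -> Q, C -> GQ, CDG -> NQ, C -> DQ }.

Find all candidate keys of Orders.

Attribute M never appears on the right-hand side of any dependency, so M must belong to every candidate key.
{M}⁺ = {M}, which is not all of the schema, so we must add further attributes.
{C, M}⁺: C→GQ adds G, Q; C→DQ adds D; CDG→NQ adds N → {C, D, G, M, N, Q}. Minimal: {M}⁺ = {M}; {C}⁺ = {C, D, G, N, Q} — none reach the full schema.
{D, M}⁺: DM→C adds C; C→GQ adds G, Q; CDG→NQ adds N → {C, D, G, M, N, Q}. Minimal: {M}⁺ = {M}; {D}⁺ = {D} — none reach the full schema.

(C, M), (D, M)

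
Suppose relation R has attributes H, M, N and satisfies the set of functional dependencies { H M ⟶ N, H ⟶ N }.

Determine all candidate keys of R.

Attributes H, M never appear on any right-hand side, so every candidate key must contain {H, M}.
{H, M}⁺ = {H, M, N}, which is all of the schema, so {H, M} is the only candidate key.

HM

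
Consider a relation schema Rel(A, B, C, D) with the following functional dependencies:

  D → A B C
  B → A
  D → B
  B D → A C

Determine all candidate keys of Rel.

D

Attribute D never appears on the right-hand side of any dependency, so D must belong to every candidate key.
{D}⁺ = {A, B, C, D}, which is all of the schema, so {D} is the only candidate key.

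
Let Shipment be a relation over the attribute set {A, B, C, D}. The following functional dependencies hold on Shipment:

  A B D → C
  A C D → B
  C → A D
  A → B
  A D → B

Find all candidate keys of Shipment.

{C}, {A, D}

{C}⁺: C→AD adds A, D; A→B adds B → {A, B, C, D}.
{A, D}⁺: A→B adds B; ABD→C adds C → {A, B, C, D}. Minimal: {D}⁺ = {D}; {A}⁺ = {A, B} — none reach the full schema.
Any other superkey contains one of these as a subset, so there are no further candidate keys.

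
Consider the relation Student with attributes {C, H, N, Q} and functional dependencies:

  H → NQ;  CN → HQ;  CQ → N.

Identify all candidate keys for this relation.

Attribute C never appears on the right-hand side of any dependency, so C must belong to every candidate key.
{C}⁺ = {C}, which is not all of the schema, so we must add further attributes.
{C, H}⁺: H→NQ adds N, Q → {C, H, N, Q}.
{C, N}⁺: CN→HQ adds H, Q → {C, H, N, Q}.
{C, Q}⁺: CQ→N adds N; CN→HQ adds H → {C, H, N, Q}.
Any other superkey contains one of these as a subset, so there are no further candidate keys.

CH, CN, CQ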